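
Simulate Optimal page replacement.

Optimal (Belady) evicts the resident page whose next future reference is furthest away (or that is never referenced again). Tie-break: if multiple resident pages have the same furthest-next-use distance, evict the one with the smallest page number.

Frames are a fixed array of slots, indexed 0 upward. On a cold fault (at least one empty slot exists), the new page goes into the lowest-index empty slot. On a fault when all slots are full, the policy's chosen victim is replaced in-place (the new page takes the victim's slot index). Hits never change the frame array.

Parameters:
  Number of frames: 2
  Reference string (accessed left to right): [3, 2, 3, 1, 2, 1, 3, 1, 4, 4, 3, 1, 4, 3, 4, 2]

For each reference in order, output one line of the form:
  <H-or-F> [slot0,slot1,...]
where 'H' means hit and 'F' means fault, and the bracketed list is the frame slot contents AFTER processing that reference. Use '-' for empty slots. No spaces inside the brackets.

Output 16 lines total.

F [3,-]
F [3,2]
H [3,2]
F [1,2]
H [1,2]
H [1,2]
F [1,3]
H [1,3]
F [4,3]
H [4,3]
H [4,3]
F [4,1]
H [4,1]
F [4,3]
H [4,3]
F [4,2]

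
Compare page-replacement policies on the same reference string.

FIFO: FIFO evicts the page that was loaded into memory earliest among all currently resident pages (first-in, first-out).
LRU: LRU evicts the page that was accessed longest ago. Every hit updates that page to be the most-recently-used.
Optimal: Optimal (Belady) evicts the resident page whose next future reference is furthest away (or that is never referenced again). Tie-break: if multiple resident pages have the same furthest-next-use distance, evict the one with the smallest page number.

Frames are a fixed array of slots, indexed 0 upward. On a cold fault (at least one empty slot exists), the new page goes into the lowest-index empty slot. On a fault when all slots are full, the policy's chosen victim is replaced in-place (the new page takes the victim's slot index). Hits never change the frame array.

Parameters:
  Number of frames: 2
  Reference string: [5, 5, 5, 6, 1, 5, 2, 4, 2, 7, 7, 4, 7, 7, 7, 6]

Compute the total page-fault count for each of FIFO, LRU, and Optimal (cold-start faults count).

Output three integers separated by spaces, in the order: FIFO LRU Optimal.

Answer: 8 9 7

Derivation:
--- FIFO ---
  step 0: ref 5 -> FAULT, frames=[5,-] (faults so far: 1)
  step 1: ref 5 -> HIT, frames=[5,-] (faults so far: 1)
  step 2: ref 5 -> HIT, frames=[5,-] (faults so far: 1)
  step 3: ref 6 -> FAULT, frames=[5,6] (faults so far: 2)
  step 4: ref 1 -> FAULT, evict 5, frames=[1,6] (faults so far: 3)
  step 5: ref 5 -> FAULT, evict 6, frames=[1,5] (faults so far: 4)
  step 6: ref 2 -> FAULT, evict 1, frames=[2,5] (faults so far: 5)
  step 7: ref 4 -> FAULT, evict 5, frames=[2,4] (faults so far: 6)
  step 8: ref 2 -> HIT, frames=[2,4] (faults so far: 6)
  step 9: ref 7 -> FAULT, evict 2, frames=[7,4] (faults so far: 7)
  step 10: ref 7 -> HIT, frames=[7,4] (faults so far: 7)
  step 11: ref 4 -> HIT, frames=[7,4] (faults so far: 7)
  step 12: ref 7 -> HIT, frames=[7,4] (faults so far: 7)
  step 13: ref 7 -> HIT, frames=[7,4] (faults so far: 7)
  step 14: ref 7 -> HIT, frames=[7,4] (faults so far: 7)
  step 15: ref 6 -> FAULT, evict 4, frames=[7,6] (faults so far: 8)
  FIFO total faults: 8
--- LRU ---
  step 0: ref 5 -> FAULT, frames=[5,-] (faults so far: 1)
  step 1: ref 5 -> HIT, frames=[5,-] (faults so far: 1)
  step 2: ref 5 -> HIT, frames=[5,-] (faults so far: 1)
  step 3: ref 6 -> FAULT, frames=[5,6] (faults so far: 2)
  step 4: ref 1 -> FAULT, evict 5, frames=[1,6] (faults so far: 3)
  step 5: ref 5 -> FAULT, evict 6, frames=[1,5] (faults so far: 4)
  step 6: ref 2 -> FAULT, evict 1, frames=[2,5] (faults so far: 5)
  step 7: ref 4 -> FAULT, evict 5, frames=[2,4] (faults so far: 6)
  step 8: ref 2 -> HIT, frames=[2,4] (faults so far: 6)
  step 9: ref 7 -> FAULT, evict 4, frames=[2,7] (faults so far: 7)
  step 10: ref 7 -> HIT, frames=[2,7] (faults so far: 7)
  step 11: ref 4 -> FAULT, evict 2, frames=[4,7] (faults so far: 8)
  step 12: ref 7 -> HIT, frames=[4,7] (faults so far: 8)
  step 13: ref 7 -> HIT, frames=[4,7] (faults so far: 8)
  step 14: ref 7 -> HIT, frames=[4,7] (faults so far: 8)
  step 15: ref 6 -> FAULT, evict 4, frames=[6,7] (faults so far: 9)
  LRU total faults: 9
--- Optimal ---
  step 0: ref 5 -> FAULT, frames=[5,-] (faults so far: 1)
  step 1: ref 5 -> HIT, frames=[5,-] (faults so far: 1)
  step 2: ref 5 -> HIT, frames=[5,-] (faults so far: 1)
  step 3: ref 6 -> FAULT, frames=[5,6] (faults so far: 2)
  step 4: ref 1 -> FAULT, evict 6, frames=[5,1] (faults so far: 3)
  step 5: ref 5 -> HIT, frames=[5,1] (faults so far: 3)
  step 6: ref 2 -> FAULT, evict 1, frames=[5,2] (faults so far: 4)
  step 7: ref 4 -> FAULT, evict 5, frames=[4,2] (faults so far: 5)
  step 8: ref 2 -> HIT, frames=[4,2] (faults so far: 5)
  step 9: ref 7 -> FAULT, evict 2, frames=[4,7] (faults so far: 6)
  step 10: ref 7 -> HIT, frames=[4,7] (faults so far: 6)
  step 11: ref 4 -> HIT, frames=[4,7] (faults so far: 6)
  step 12: ref 7 -> HIT, frames=[4,7] (faults so far: 6)
  step 13: ref 7 -> HIT, frames=[4,7] (faults so far: 6)
  step 14: ref 7 -> HIT, frames=[4,7] (faults so far: 6)
  step 15: ref 6 -> FAULT, evict 4, frames=[6,7] (faults so far: 7)
  Optimal total faults: 7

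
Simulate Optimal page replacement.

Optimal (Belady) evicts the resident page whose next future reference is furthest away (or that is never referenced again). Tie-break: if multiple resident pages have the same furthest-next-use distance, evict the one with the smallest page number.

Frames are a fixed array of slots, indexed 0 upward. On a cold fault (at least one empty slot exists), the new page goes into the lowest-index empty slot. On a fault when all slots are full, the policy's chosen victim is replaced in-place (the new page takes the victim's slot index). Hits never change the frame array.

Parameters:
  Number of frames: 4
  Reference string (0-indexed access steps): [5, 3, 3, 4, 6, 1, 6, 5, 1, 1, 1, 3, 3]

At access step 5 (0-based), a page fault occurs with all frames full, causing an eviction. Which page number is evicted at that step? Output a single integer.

Answer: 4

Derivation:
Step 0: ref 5 -> FAULT, frames=[5,-,-,-]
Step 1: ref 3 -> FAULT, frames=[5,3,-,-]
Step 2: ref 3 -> HIT, frames=[5,3,-,-]
Step 3: ref 4 -> FAULT, frames=[5,3,4,-]
Step 4: ref 6 -> FAULT, frames=[5,3,4,6]
Step 5: ref 1 -> FAULT, evict 4, frames=[5,3,1,6]
At step 5: evicted page 4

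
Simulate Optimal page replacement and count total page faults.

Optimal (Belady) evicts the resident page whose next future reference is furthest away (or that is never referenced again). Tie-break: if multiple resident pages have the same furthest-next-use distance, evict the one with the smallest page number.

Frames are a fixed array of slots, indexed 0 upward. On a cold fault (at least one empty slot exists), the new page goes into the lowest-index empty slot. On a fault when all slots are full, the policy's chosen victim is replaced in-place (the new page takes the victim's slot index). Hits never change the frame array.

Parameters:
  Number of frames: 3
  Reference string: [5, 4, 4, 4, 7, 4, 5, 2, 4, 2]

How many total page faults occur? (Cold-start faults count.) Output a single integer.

Step 0: ref 5 → FAULT, frames=[5,-,-]
Step 1: ref 4 → FAULT, frames=[5,4,-]
Step 2: ref 4 → HIT, frames=[5,4,-]
Step 3: ref 4 → HIT, frames=[5,4,-]
Step 4: ref 7 → FAULT, frames=[5,4,7]
Step 5: ref 4 → HIT, frames=[5,4,7]
Step 6: ref 5 → HIT, frames=[5,4,7]
Step 7: ref 2 → FAULT (evict 5), frames=[2,4,7]
Step 8: ref 4 → HIT, frames=[2,4,7]
Step 9: ref 2 → HIT, frames=[2,4,7]
Total faults: 4

Answer: 4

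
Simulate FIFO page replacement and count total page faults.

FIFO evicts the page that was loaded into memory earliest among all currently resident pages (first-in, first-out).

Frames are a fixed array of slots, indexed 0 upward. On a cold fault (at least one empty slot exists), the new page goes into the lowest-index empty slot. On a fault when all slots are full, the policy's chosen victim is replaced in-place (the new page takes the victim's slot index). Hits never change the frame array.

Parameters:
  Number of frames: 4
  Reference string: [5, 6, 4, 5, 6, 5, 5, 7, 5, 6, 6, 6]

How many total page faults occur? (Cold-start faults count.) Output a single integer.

Answer: 4

Derivation:
Step 0: ref 5 → FAULT, frames=[5,-,-,-]
Step 1: ref 6 → FAULT, frames=[5,6,-,-]
Step 2: ref 4 → FAULT, frames=[5,6,4,-]
Step 3: ref 5 → HIT, frames=[5,6,4,-]
Step 4: ref 6 → HIT, frames=[5,6,4,-]
Step 5: ref 5 → HIT, frames=[5,6,4,-]
Step 6: ref 5 → HIT, frames=[5,6,4,-]
Step 7: ref 7 → FAULT, frames=[5,6,4,7]
Step 8: ref 5 → HIT, frames=[5,6,4,7]
Step 9: ref 6 → HIT, frames=[5,6,4,7]
Step 10: ref 6 → HIT, frames=[5,6,4,7]
Step 11: ref 6 → HIT, frames=[5,6,4,7]
Total faults: 4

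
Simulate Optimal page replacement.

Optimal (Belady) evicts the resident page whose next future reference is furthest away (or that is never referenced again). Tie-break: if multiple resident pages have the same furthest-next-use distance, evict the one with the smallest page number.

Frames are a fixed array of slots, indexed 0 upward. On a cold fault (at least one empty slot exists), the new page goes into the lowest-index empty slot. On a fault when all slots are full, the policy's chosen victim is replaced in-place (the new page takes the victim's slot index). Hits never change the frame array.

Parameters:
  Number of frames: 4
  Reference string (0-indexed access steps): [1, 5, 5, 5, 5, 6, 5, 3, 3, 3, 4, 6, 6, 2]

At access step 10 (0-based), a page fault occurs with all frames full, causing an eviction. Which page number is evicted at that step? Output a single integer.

Answer: 1

Derivation:
Step 0: ref 1 -> FAULT, frames=[1,-,-,-]
Step 1: ref 5 -> FAULT, frames=[1,5,-,-]
Step 2: ref 5 -> HIT, frames=[1,5,-,-]
Step 3: ref 5 -> HIT, frames=[1,5,-,-]
Step 4: ref 5 -> HIT, frames=[1,5,-,-]
Step 5: ref 6 -> FAULT, frames=[1,5,6,-]
Step 6: ref 5 -> HIT, frames=[1,5,6,-]
Step 7: ref 3 -> FAULT, frames=[1,5,6,3]
Step 8: ref 3 -> HIT, frames=[1,5,6,3]
Step 9: ref 3 -> HIT, frames=[1,5,6,3]
Step 10: ref 4 -> FAULT, evict 1, frames=[4,5,6,3]
At step 10: evicted page 1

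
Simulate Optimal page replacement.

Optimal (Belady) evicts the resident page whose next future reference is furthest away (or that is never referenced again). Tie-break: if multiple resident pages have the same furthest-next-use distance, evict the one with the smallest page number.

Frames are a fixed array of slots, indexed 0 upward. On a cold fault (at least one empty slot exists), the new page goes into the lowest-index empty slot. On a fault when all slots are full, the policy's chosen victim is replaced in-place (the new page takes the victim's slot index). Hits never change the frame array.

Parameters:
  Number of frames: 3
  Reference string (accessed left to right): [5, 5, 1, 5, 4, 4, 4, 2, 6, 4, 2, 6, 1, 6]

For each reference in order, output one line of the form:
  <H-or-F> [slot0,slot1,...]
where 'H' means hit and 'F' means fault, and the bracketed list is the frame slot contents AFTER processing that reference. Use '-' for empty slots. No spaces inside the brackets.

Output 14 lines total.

F [5,-,-]
H [5,-,-]
F [5,1,-]
H [5,1,-]
F [5,1,4]
H [5,1,4]
H [5,1,4]
F [2,1,4]
F [2,6,4]
H [2,6,4]
H [2,6,4]
H [2,6,4]
F [1,6,4]
H [1,6,4]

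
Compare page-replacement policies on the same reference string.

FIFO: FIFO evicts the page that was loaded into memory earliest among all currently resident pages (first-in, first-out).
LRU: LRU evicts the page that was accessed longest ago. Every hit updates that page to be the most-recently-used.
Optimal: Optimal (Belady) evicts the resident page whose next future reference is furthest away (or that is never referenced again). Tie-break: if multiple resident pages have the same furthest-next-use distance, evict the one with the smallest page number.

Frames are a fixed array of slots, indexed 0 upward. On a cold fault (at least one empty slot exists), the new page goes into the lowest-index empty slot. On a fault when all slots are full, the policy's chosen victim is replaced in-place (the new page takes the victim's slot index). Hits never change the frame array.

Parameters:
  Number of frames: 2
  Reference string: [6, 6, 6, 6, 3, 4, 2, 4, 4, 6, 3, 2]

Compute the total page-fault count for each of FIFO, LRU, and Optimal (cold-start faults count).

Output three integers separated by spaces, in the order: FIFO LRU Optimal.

--- FIFO ---
  step 0: ref 6 -> FAULT, frames=[6,-] (faults so far: 1)
  step 1: ref 6 -> HIT, frames=[6,-] (faults so far: 1)
  step 2: ref 6 -> HIT, frames=[6,-] (faults so far: 1)
  step 3: ref 6 -> HIT, frames=[6,-] (faults so far: 1)
  step 4: ref 3 -> FAULT, frames=[6,3] (faults so far: 2)
  step 5: ref 4 -> FAULT, evict 6, frames=[4,3] (faults so far: 3)
  step 6: ref 2 -> FAULT, evict 3, frames=[4,2] (faults so far: 4)
  step 7: ref 4 -> HIT, frames=[4,2] (faults so far: 4)
  step 8: ref 4 -> HIT, frames=[4,2] (faults so far: 4)
  step 9: ref 6 -> FAULT, evict 4, frames=[6,2] (faults so far: 5)
  step 10: ref 3 -> FAULT, evict 2, frames=[6,3] (faults so far: 6)
  step 11: ref 2 -> FAULT, evict 6, frames=[2,3] (faults so far: 7)
  FIFO total faults: 7
--- LRU ---
  step 0: ref 6 -> FAULT, frames=[6,-] (faults so far: 1)
  step 1: ref 6 -> HIT, frames=[6,-] (faults so far: 1)
  step 2: ref 6 -> HIT, frames=[6,-] (faults so far: 1)
  step 3: ref 6 -> HIT, frames=[6,-] (faults so far: 1)
  step 4: ref 3 -> FAULT, frames=[6,3] (faults so far: 2)
  step 5: ref 4 -> FAULT, evict 6, frames=[4,3] (faults so far: 3)
  step 6: ref 2 -> FAULT, evict 3, frames=[4,2] (faults so far: 4)
  step 7: ref 4 -> HIT, frames=[4,2] (faults so far: 4)
  step 8: ref 4 -> HIT, frames=[4,2] (faults so far: 4)
  step 9: ref 6 -> FAULT, evict 2, frames=[4,6] (faults so far: 5)
  step 10: ref 3 -> FAULT, evict 4, frames=[3,6] (faults so far: 6)
  step 11: ref 2 -> FAULT, evict 6, frames=[3,2] (faults so far: 7)
  LRU total faults: 7
--- Optimal ---
  step 0: ref 6 -> FAULT, frames=[6,-] (faults so far: 1)
  step 1: ref 6 -> HIT, frames=[6,-] (faults so far: 1)
  step 2: ref 6 -> HIT, frames=[6,-] (faults so far: 1)
  step 3: ref 6 -> HIT, frames=[6,-] (faults so far: 1)
  step 4: ref 3 -> FAULT, frames=[6,3] (faults so far: 2)
  step 5: ref 4 -> FAULT, evict 3, frames=[6,4] (faults so far: 3)
  step 6: ref 2 -> FAULT, evict 6, frames=[2,4] (faults so far: 4)
  step 7: ref 4 -> HIT, frames=[2,4] (faults so far: 4)
  step 8: ref 4 -> HIT, frames=[2,4] (faults so far: 4)
  step 9: ref 6 -> FAULT, evict 4, frames=[2,6] (faults so far: 5)
  step 10: ref 3 -> FAULT, evict 6, frames=[2,3] (faults so far: 6)
  step 11: ref 2 -> HIT, frames=[2,3] (faults so far: 6)
  Optimal total faults: 6

Answer: 7 7 6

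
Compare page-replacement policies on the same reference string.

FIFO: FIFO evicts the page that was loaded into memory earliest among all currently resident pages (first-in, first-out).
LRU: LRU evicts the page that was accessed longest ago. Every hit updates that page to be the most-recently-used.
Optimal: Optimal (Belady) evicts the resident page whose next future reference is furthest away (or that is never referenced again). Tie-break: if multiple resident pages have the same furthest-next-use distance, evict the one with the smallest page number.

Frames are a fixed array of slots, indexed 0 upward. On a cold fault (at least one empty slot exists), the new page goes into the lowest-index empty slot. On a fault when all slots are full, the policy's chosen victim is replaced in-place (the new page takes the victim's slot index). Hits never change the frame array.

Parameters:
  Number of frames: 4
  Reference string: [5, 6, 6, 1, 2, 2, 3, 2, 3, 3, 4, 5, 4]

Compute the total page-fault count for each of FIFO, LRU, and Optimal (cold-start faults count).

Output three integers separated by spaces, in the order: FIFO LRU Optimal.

Answer: 7 7 6

Derivation:
--- FIFO ---
  step 0: ref 5 -> FAULT, frames=[5,-,-,-] (faults so far: 1)
  step 1: ref 6 -> FAULT, frames=[5,6,-,-] (faults so far: 2)
  step 2: ref 6 -> HIT, frames=[5,6,-,-] (faults so far: 2)
  step 3: ref 1 -> FAULT, frames=[5,6,1,-] (faults so far: 3)
  step 4: ref 2 -> FAULT, frames=[5,6,1,2] (faults so far: 4)
  step 5: ref 2 -> HIT, frames=[5,6,1,2] (faults so far: 4)
  step 6: ref 3 -> FAULT, evict 5, frames=[3,6,1,2] (faults so far: 5)
  step 7: ref 2 -> HIT, frames=[3,6,1,2] (faults so far: 5)
  step 8: ref 3 -> HIT, frames=[3,6,1,2] (faults so far: 5)
  step 9: ref 3 -> HIT, frames=[3,6,1,2] (faults so far: 5)
  step 10: ref 4 -> FAULT, evict 6, frames=[3,4,1,2] (faults so far: 6)
  step 11: ref 5 -> FAULT, evict 1, frames=[3,4,5,2] (faults so far: 7)
  step 12: ref 4 -> HIT, frames=[3,4,5,2] (faults so far: 7)
  FIFO total faults: 7
--- LRU ---
  step 0: ref 5 -> FAULT, frames=[5,-,-,-] (faults so far: 1)
  step 1: ref 6 -> FAULT, frames=[5,6,-,-] (faults so far: 2)
  step 2: ref 6 -> HIT, frames=[5,6,-,-] (faults so far: 2)
  step 3: ref 1 -> FAULT, frames=[5,6,1,-] (faults so far: 3)
  step 4: ref 2 -> FAULT, frames=[5,6,1,2] (faults so far: 4)
  step 5: ref 2 -> HIT, frames=[5,6,1,2] (faults so far: 4)
  step 6: ref 3 -> FAULT, evict 5, frames=[3,6,1,2] (faults so far: 5)
  step 7: ref 2 -> HIT, frames=[3,6,1,2] (faults so far: 5)
  step 8: ref 3 -> HIT, frames=[3,6,1,2] (faults so far: 5)
  step 9: ref 3 -> HIT, frames=[3,6,1,2] (faults so far: 5)
  step 10: ref 4 -> FAULT, evict 6, frames=[3,4,1,2] (faults so far: 6)
  step 11: ref 5 -> FAULT, evict 1, frames=[3,4,5,2] (faults so far: 7)
  step 12: ref 4 -> HIT, frames=[3,4,5,2] (faults so far: 7)
  LRU total faults: 7
--- Optimal ---
  step 0: ref 5 -> FAULT, frames=[5,-,-,-] (faults so far: 1)
  step 1: ref 6 -> FAULT, frames=[5,6,-,-] (faults so far: 2)
  step 2: ref 6 -> HIT, frames=[5,6,-,-] (faults so far: 2)
  step 3: ref 1 -> FAULT, frames=[5,6,1,-] (faults so far: 3)
  step 4: ref 2 -> FAULT, frames=[5,6,1,2] (faults so far: 4)
  step 5: ref 2 -> HIT, frames=[5,6,1,2] (faults so far: 4)
  step 6: ref 3 -> FAULT, evict 1, frames=[5,6,3,2] (faults so far: 5)
  step 7: ref 2 -> HIT, frames=[5,6,3,2] (faults so far: 5)
  step 8: ref 3 -> HIT, frames=[5,6,3,2] (faults so far: 5)
  step 9: ref 3 -> HIT, frames=[5,6,3,2] (faults so far: 5)
  step 10: ref 4 -> FAULT, evict 2, frames=[5,6,3,4] (faults so far: 6)
  step 11: ref 5 -> HIT, frames=[5,6,3,4] (faults so far: 6)
  step 12: ref 4 -> HIT, frames=[5,6,3,4] (faults so far: 6)
  Optimal total faults: 6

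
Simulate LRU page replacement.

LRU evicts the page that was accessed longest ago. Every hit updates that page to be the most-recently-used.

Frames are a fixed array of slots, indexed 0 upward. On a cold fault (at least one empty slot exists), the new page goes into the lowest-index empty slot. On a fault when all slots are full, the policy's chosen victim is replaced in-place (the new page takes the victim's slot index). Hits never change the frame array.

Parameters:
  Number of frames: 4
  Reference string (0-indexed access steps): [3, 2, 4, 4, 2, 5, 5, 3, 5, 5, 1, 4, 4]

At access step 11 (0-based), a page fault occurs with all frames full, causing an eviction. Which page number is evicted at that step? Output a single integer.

Step 0: ref 3 -> FAULT, frames=[3,-,-,-]
Step 1: ref 2 -> FAULT, frames=[3,2,-,-]
Step 2: ref 4 -> FAULT, frames=[3,2,4,-]
Step 3: ref 4 -> HIT, frames=[3,2,4,-]
Step 4: ref 2 -> HIT, frames=[3,2,4,-]
Step 5: ref 5 -> FAULT, frames=[3,2,4,5]
Step 6: ref 5 -> HIT, frames=[3,2,4,5]
Step 7: ref 3 -> HIT, frames=[3,2,4,5]
Step 8: ref 5 -> HIT, frames=[3,2,4,5]
Step 9: ref 5 -> HIT, frames=[3,2,4,5]
Step 10: ref 1 -> FAULT, evict 4, frames=[3,2,1,5]
Step 11: ref 4 -> FAULT, evict 2, frames=[3,4,1,5]
At step 11: evicted page 2

Answer: 2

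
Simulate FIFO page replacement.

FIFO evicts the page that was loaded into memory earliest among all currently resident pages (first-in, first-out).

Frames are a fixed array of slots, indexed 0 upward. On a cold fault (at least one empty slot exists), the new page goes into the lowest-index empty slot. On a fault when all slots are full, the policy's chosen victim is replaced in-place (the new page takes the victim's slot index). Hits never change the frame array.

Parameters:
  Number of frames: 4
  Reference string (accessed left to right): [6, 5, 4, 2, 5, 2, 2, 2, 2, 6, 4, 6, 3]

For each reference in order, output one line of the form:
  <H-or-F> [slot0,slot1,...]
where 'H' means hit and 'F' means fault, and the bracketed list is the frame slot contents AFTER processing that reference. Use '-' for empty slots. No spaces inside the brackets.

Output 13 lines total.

F [6,-,-,-]
F [6,5,-,-]
F [6,5,4,-]
F [6,5,4,2]
H [6,5,4,2]
H [6,5,4,2]
H [6,5,4,2]
H [6,5,4,2]
H [6,5,4,2]
H [6,5,4,2]
H [6,5,4,2]
H [6,5,4,2]
F [3,5,4,2]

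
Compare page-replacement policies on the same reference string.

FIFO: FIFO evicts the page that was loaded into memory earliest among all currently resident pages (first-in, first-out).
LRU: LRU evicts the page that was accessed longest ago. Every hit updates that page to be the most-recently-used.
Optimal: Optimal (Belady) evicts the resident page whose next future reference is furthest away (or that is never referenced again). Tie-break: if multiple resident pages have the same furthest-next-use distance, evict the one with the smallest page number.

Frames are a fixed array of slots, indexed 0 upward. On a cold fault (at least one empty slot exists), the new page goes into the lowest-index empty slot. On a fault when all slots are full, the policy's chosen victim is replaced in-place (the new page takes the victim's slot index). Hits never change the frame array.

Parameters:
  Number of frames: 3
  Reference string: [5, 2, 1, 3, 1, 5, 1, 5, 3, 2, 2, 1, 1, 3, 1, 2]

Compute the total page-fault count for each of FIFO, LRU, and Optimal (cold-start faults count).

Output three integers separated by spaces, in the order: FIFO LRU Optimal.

Answer: 8 7 5

Derivation:
--- FIFO ---
  step 0: ref 5 -> FAULT, frames=[5,-,-] (faults so far: 1)
  step 1: ref 2 -> FAULT, frames=[5,2,-] (faults so far: 2)
  step 2: ref 1 -> FAULT, frames=[5,2,1] (faults so far: 3)
  step 3: ref 3 -> FAULT, evict 5, frames=[3,2,1] (faults so far: 4)
  step 4: ref 1 -> HIT, frames=[3,2,1] (faults so far: 4)
  step 5: ref 5 -> FAULT, evict 2, frames=[3,5,1] (faults so far: 5)
  step 6: ref 1 -> HIT, frames=[3,5,1] (faults so far: 5)
  step 7: ref 5 -> HIT, frames=[3,5,1] (faults so far: 5)
  step 8: ref 3 -> HIT, frames=[3,5,1] (faults so far: 5)
  step 9: ref 2 -> FAULT, evict 1, frames=[3,5,2] (faults so far: 6)
  step 10: ref 2 -> HIT, frames=[3,5,2] (faults so far: 6)
  step 11: ref 1 -> FAULT, evict 3, frames=[1,5,2] (faults so far: 7)
  step 12: ref 1 -> HIT, frames=[1,5,2] (faults so far: 7)
  step 13: ref 3 -> FAULT, evict 5, frames=[1,3,2] (faults so far: 8)
  step 14: ref 1 -> HIT, frames=[1,3,2] (faults so far: 8)
  step 15: ref 2 -> HIT, frames=[1,3,2] (faults so far: 8)
  FIFO total faults: 8
--- LRU ---
  step 0: ref 5 -> FAULT, frames=[5,-,-] (faults so far: 1)
  step 1: ref 2 -> FAULT, frames=[5,2,-] (faults so far: 2)
  step 2: ref 1 -> FAULT, frames=[5,2,1] (faults so far: 3)
  step 3: ref 3 -> FAULT, evict 5, frames=[3,2,1] (faults so far: 4)
  step 4: ref 1 -> HIT, frames=[3,2,1] (faults so far: 4)
  step 5: ref 5 -> FAULT, evict 2, frames=[3,5,1] (faults so far: 5)
  step 6: ref 1 -> HIT, frames=[3,5,1] (faults so far: 5)
  step 7: ref 5 -> HIT, frames=[3,5,1] (faults so far: 5)
  step 8: ref 3 -> HIT, frames=[3,5,1] (faults so far: 5)
  step 9: ref 2 -> FAULT, evict 1, frames=[3,5,2] (faults so far: 6)
  step 10: ref 2 -> HIT, frames=[3,5,2] (faults so far: 6)
  step 11: ref 1 -> FAULT, evict 5, frames=[3,1,2] (faults so far: 7)
  step 12: ref 1 -> HIT, frames=[3,1,2] (faults so far: 7)
  step 13: ref 3 -> HIT, frames=[3,1,2] (faults so far: 7)
  step 14: ref 1 -> HIT, frames=[3,1,2] (faults so far: 7)
  step 15: ref 2 -> HIT, frames=[3,1,2] (faults so far: 7)
  LRU total faults: 7
--- Optimal ---
  step 0: ref 5 -> FAULT, frames=[5,-,-] (faults so far: 1)
  step 1: ref 2 -> FAULT, frames=[5,2,-] (faults so far: 2)
  step 2: ref 1 -> FAULT, frames=[5,2,1] (faults so far: 3)
  step 3: ref 3 -> FAULT, evict 2, frames=[5,3,1] (faults so far: 4)
  step 4: ref 1 -> HIT, frames=[5,3,1] (faults so far: 4)
  step 5: ref 5 -> HIT, frames=[5,3,1] (faults so far: 4)
  step 6: ref 1 -> HIT, frames=[5,3,1] (faults so far: 4)
  step 7: ref 5 -> HIT, frames=[5,3,1] (faults so far: 4)
  step 8: ref 3 -> HIT, frames=[5,3,1] (faults so far: 4)
  step 9: ref 2 -> FAULT, evict 5, frames=[2,3,1] (faults so far: 5)
  step 10: ref 2 -> HIT, frames=[2,3,1] (faults so far: 5)
  step 11: ref 1 -> HIT, frames=[2,3,1] (faults so far: 5)
  step 12: ref 1 -> HIT, frames=[2,3,1] (faults so far: 5)
  step 13: ref 3 -> HIT, frames=[2,3,1] (faults so far: 5)
  step 14: ref 1 -> HIT, frames=[2,3,1] (faults so far: 5)
  step 15: ref 2 -> HIT, frames=[2,3,1] (faults so far: 5)
  Optimal total faults: 5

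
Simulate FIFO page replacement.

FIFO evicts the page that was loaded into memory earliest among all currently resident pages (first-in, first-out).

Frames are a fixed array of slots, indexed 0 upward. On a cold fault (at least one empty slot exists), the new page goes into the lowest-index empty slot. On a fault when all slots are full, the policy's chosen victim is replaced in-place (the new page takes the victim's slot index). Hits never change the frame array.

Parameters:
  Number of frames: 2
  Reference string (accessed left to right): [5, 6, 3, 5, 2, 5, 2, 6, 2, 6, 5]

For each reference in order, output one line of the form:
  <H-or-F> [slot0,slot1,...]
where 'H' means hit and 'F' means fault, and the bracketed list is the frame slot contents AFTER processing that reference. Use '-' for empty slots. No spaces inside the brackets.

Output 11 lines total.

F [5,-]
F [5,6]
F [3,6]
F [3,5]
F [2,5]
H [2,5]
H [2,5]
F [2,6]
H [2,6]
H [2,6]
F [5,6]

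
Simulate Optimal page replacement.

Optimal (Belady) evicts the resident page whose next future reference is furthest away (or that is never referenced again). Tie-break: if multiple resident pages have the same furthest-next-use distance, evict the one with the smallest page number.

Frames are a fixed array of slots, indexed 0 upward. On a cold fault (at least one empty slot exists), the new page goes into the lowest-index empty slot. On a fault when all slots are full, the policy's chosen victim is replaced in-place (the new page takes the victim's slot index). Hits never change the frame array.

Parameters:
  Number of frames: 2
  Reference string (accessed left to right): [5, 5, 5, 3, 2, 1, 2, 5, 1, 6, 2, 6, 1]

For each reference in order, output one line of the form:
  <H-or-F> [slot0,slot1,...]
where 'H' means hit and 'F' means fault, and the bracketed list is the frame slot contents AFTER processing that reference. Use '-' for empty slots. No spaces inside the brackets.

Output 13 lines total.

F [5,-]
H [5,-]
H [5,-]
F [5,3]
F [5,2]
F [1,2]
H [1,2]
F [1,5]
H [1,5]
F [1,6]
F [2,6]
H [2,6]
F [1,6]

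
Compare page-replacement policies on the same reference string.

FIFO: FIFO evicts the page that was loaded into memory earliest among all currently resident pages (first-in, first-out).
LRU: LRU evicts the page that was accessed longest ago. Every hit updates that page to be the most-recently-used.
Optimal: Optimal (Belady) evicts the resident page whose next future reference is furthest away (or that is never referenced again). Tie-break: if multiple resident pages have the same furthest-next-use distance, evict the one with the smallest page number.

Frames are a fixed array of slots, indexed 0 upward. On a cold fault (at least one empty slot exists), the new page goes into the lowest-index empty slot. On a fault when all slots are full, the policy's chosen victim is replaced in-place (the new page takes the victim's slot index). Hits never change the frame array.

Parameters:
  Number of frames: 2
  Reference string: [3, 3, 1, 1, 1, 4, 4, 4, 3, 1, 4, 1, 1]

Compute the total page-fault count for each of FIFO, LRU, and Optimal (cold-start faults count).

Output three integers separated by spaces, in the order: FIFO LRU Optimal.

Answer: 6 6 4

Derivation:
--- FIFO ---
  step 0: ref 3 -> FAULT, frames=[3,-] (faults so far: 1)
  step 1: ref 3 -> HIT, frames=[3,-] (faults so far: 1)
  step 2: ref 1 -> FAULT, frames=[3,1] (faults so far: 2)
  step 3: ref 1 -> HIT, frames=[3,1] (faults so far: 2)
  step 4: ref 1 -> HIT, frames=[3,1] (faults so far: 2)
  step 5: ref 4 -> FAULT, evict 3, frames=[4,1] (faults so far: 3)
  step 6: ref 4 -> HIT, frames=[4,1] (faults so far: 3)
  step 7: ref 4 -> HIT, frames=[4,1] (faults so far: 3)
  step 8: ref 3 -> FAULT, evict 1, frames=[4,3] (faults so far: 4)
  step 9: ref 1 -> FAULT, evict 4, frames=[1,3] (faults so far: 5)
  step 10: ref 4 -> FAULT, evict 3, frames=[1,4] (faults so far: 6)
  step 11: ref 1 -> HIT, frames=[1,4] (faults so far: 6)
  step 12: ref 1 -> HIT, frames=[1,4] (faults so far: 6)
  FIFO total faults: 6
--- LRU ---
  step 0: ref 3 -> FAULT, frames=[3,-] (faults so far: 1)
  step 1: ref 3 -> HIT, frames=[3,-] (faults so far: 1)
  step 2: ref 1 -> FAULT, frames=[3,1] (faults so far: 2)
  step 3: ref 1 -> HIT, frames=[3,1] (faults so far: 2)
  step 4: ref 1 -> HIT, frames=[3,1] (faults so far: 2)
  step 5: ref 4 -> FAULT, evict 3, frames=[4,1] (faults so far: 3)
  step 6: ref 4 -> HIT, frames=[4,1] (faults so far: 3)
  step 7: ref 4 -> HIT, frames=[4,1] (faults so far: 3)
  step 8: ref 3 -> FAULT, evict 1, frames=[4,3] (faults so far: 4)
  step 9: ref 1 -> FAULT, evict 4, frames=[1,3] (faults so far: 5)
  step 10: ref 4 -> FAULT, evict 3, frames=[1,4] (faults so far: 6)
  step 11: ref 1 -> HIT, frames=[1,4] (faults so far: 6)
  step 12: ref 1 -> HIT, frames=[1,4] (faults so far: 6)
  LRU total faults: 6
--- Optimal ---
  step 0: ref 3 -> FAULT, frames=[3,-] (faults so far: 1)
  step 1: ref 3 -> HIT, frames=[3,-] (faults so far: 1)
  step 2: ref 1 -> FAULT, frames=[3,1] (faults so far: 2)
  step 3: ref 1 -> HIT, frames=[3,1] (faults so far: 2)
  step 4: ref 1 -> HIT, frames=[3,1] (faults so far: 2)
  step 5: ref 4 -> FAULT, evict 1, frames=[3,4] (faults so far: 3)
  step 6: ref 4 -> HIT, frames=[3,4] (faults so far: 3)
  step 7: ref 4 -> HIT, frames=[3,4] (faults so far: 3)
  step 8: ref 3 -> HIT, frames=[3,4] (faults so far: 3)
  step 9: ref 1 -> FAULT, evict 3, frames=[1,4] (faults so far: 4)
  step 10: ref 4 -> HIT, frames=[1,4] (faults so far: 4)
  step 11: ref 1 -> HIT, frames=[1,4] (faults so far: 4)
  step 12: ref 1 -> HIT, frames=[1,4] (faults so far: 4)
  Optimal total faults: 4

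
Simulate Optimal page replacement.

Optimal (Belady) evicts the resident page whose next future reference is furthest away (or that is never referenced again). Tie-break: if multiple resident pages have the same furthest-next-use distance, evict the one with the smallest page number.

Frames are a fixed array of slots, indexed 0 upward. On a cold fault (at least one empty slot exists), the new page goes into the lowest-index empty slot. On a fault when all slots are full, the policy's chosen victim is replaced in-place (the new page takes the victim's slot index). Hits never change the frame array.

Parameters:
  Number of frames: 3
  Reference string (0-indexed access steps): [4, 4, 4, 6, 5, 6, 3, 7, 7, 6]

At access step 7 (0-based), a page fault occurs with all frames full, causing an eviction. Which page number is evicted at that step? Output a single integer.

Step 0: ref 4 -> FAULT, frames=[4,-,-]
Step 1: ref 4 -> HIT, frames=[4,-,-]
Step 2: ref 4 -> HIT, frames=[4,-,-]
Step 3: ref 6 -> FAULT, frames=[4,6,-]
Step 4: ref 5 -> FAULT, frames=[4,6,5]
Step 5: ref 6 -> HIT, frames=[4,6,5]
Step 6: ref 3 -> FAULT, evict 4, frames=[3,6,5]
Step 7: ref 7 -> FAULT, evict 3, frames=[7,6,5]
At step 7: evicted page 3

Answer: 3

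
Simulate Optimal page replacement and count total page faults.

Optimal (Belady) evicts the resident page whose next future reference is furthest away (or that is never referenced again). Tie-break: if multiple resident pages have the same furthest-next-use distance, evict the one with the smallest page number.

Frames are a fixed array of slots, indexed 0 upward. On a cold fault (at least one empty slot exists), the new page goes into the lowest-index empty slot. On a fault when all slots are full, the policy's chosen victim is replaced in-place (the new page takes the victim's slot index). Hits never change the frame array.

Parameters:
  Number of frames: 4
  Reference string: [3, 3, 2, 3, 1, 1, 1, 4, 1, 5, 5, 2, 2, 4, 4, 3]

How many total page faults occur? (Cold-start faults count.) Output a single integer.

Step 0: ref 3 → FAULT, frames=[3,-,-,-]
Step 1: ref 3 → HIT, frames=[3,-,-,-]
Step 2: ref 2 → FAULT, frames=[3,2,-,-]
Step 3: ref 3 → HIT, frames=[3,2,-,-]
Step 4: ref 1 → FAULT, frames=[3,2,1,-]
Step 5: ref 1 → HIT, frames=[3,2,1,-]
Step 6: ref 1 → HIT, frames=[3,2,1,-]
Step 7: ref 4 → FAULT, frames=[3,2,1,4]
Step 8: ref 1 → HIT, frames=[3,2,1,4]
Step 9: ref 5 → FAULT (evict 1), frames=[3,2,5,4]
Step 10: ref 5 → HIT, frames=[3,2,5,4]
Step 11: ref 2 → HIT, frames=[3,2,5,4]
Step 12: ref 2 → HIT, frames=[3,2,5,4]
Step 13: ref 4 → HIT, frames=[3,2,5,4]
Step 14: ref 4 → HIT, frames=[3,2,5,4]
Step 15: ref 3 → HIT, frames=[3,2,5,4]
Total faults: 5

Answer: 5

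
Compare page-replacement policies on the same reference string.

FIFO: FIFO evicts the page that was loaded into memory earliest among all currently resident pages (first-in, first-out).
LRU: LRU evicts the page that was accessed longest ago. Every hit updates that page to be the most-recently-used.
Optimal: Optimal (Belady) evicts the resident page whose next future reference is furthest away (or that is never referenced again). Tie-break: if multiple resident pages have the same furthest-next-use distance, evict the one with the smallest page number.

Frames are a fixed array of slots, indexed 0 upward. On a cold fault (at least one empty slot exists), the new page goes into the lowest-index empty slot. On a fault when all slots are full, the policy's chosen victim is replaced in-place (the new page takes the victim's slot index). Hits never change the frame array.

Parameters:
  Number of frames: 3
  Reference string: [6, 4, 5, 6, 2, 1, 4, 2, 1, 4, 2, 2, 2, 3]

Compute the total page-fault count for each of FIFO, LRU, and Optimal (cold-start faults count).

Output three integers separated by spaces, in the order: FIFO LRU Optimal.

--- FIFO ---
  step 0: ref 6 -> FAULT, frames=[6,-,-] (faults so far: 1)
  step 1: ref 4 -> FAULT, frames=[6,4,-] (faults so far: 2)
  step 2: ref 5 -> FAULT, frames=[6,4,5] (faults so far: 3)
  step 3: ref 6 -> HIT, frames=[6,4,5] (faults so far: 3)
  step 4: ref 2 -> FAULT, evict 6, frames=[2,4,5] (faults so far: 4)
  step 5: ref 1 -> FAULT, evict 4, frames=[2,1,5] (faults so far: 5)
  step 6: ref 4 -> FAULT, evict 5, frames=[2,1,4] (faults so far: 6)
  step 7: ref 2 -> HIT, frames=[2,1,4] (faults so far: 6)
  step 8: ref 1 -> HIT, frames=[2,1,4] (faults so far: 6)
  step 9: ref 4 -> HIT, frames=[2,1,4] (faults so far: 6)
  step 10: ref 2 -> HIT, frames=[2,1,4] (faults so far: 6)
  step 11: ref 2 -> HIT, frames=[2,1,4] (faults so far: 6)
  step 12: ref 2 -> HIT, frames=[2,1,4] (faults so far: 6)
  step 13: ref 3 -> FAULT, evict 2, frames=[3,1,4] (faults so far: 7)
  FIFO total faults: 7
--- LRU ---
  step 0: ref 6 -> FAULT, frames=[6,-,-] (faults so far: 1)
  step 1: ref 4 -> FAULT, frames=[6,4,-] (faults so far: 2)
  step 2: ref 5 -> FAULT, frames=[6,4,5] (faults so far: 3)
  step 3: ref 6 -> HIT, frames=[6,4,5] (faults so far: 3)
  step 4: ref 2 -> FAULT, evict 4, frames=[6,2,5] (faults so far: 4)
  step 5: ref 1 -> FAULT, evict 5, frames=[6,2,1] (faults so far: 5)
  step 6: ref 4 -> FAULT, evict 6, frames=[4,2,1] (faults so far: 6)
  step 7: ref 2 -> HIT, frames=[4,2,1] (faults so far: 6)
  step 8: ref 1 -> HIT, frames=[4,2,1] (faults so far: 6)
  step 9: ref 4 -> HIT, frames=[4,2,1] (faults so far: 6)
  step 10: ref 2 -> HIT, frames=[4,2,1] (faults so far: 6)
  step 11: ref 2 -> HIT, frames=[4,2,1] (faults so far: 6)
  step 12: ref 2 -> HIT, frames=[4,2,1] (faults so far: 6)
  step 13: ref 3 -> FAULT, evict 1, frames=[4,2,3] (faults so far: 7)
  LRU total faults: 7
--- Optimal ---
  step 0: ref 6 -> FAULT, frames=[6,-,-] (faults so far: 1)
  step 1: ref 4 -> FAULT, frames=[6,4,-] (faults so far: 2)
  step 2: ref 5 -> FAULT, frames=[6,4,5] (faults so far: 3)
  step 3: ref 6 -> HIT, frames=[6,4,5] (faults so far: 3)
  step 4: ref 2 -> FAULT, evict 5, frames=[6,4,2] (faults so far: 4)
  step 5: ref 1 -> FAULT, evict 6, frames=[1,4,2] (faults so far: 5)
  step 6: ref 4 -> HIT, frames=[1,4,2] (faults so far: 5)
  step 7: ref 2 -> HIT, frames=[1,4,2] (faults so far: 5)
  step 8: ref 1 -> HIT, frames=[1,4,2] (faults so far: 5)
  step 9: ref 4 -> HIT, frames=[1,4,2] (faults so far: 5)
  step 10: ref 2 -> HIT, frames=[1,4,2] (faults so far: 5)
  step 11: ref 2 -> HIT, frames=[1,4,2] (faults so far: 5)
  step 12: ref 2 -> HIT, frames=[1,4,2] (faults so far: 5)
  step 13: ref 3 -> FAULT, evict 1, frames=[3,4,2] (faults so far: 6)
  Optimal total faults: 6

Answer: 7 7 6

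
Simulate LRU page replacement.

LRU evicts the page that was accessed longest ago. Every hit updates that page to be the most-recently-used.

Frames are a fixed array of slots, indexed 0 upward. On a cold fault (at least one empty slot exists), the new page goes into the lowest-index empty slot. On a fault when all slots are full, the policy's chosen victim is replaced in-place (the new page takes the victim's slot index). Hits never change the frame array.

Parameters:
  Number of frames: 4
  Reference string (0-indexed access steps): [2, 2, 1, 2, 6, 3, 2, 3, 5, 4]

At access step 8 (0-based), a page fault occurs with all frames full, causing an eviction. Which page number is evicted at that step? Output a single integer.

Step 0: ref 2 -> FAULT, frames=[2,-,-,-]
Step 1: ref 2 -> HIT, frames=[2,-,-,-]
Step 2: ref 1 -> FAULT, frames=[2,1,-,-]
Step 3: ref 2 -> HIT, frames=[2,1,-,-]
Step 4: ref 6 -> FAULT, frames=[2,1,6,-]
Step 5: ref 3 -> FAULT, frames=[2,1,6,3]
Step 6: ref 2 -> HIT, frames=[2,1,6,3]
Step 7: ref 3 -> HIT, frames=[2,1,6,3]
Step 8: ref 5 -> FAULT, evict 1, frames=[2,5,6,3]
At step 8: evicted page 1

Answer: 1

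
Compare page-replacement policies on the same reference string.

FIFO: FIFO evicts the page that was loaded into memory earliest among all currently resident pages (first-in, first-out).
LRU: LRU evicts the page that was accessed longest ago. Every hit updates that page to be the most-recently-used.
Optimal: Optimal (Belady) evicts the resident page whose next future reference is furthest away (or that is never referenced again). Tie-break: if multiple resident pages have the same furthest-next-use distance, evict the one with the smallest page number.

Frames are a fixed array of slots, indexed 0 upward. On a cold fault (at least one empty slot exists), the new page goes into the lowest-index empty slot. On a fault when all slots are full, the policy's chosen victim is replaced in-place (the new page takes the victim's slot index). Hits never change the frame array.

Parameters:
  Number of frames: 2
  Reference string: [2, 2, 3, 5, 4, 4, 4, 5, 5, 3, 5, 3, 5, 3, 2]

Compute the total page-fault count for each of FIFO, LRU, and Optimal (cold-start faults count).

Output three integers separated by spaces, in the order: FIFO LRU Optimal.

Answer: 7 6 6

Derivation:
--- FIFO ---
  step 0: ref 2 -> FAULT, frames=[2,-] (faults so far: 1)
  step 1: ref 2 -> HIT, frames=[2,-] (faults so far: 1)
  step 2: ref 3 -> FAULT, frames=[2,3] (faults so far: 2)
  step 3: ref 5 -> FAULT, evict 2, frames=[5,3] (faults so far: 3)
  step 4: ref 4 -> FAULT, evict 3, frames=[5,4] (faults so far: 4)
  step 5: ref 4 -> HIT, frames=[5,4] (faults so far: 4)
  step 6: ref 4 -> HIT, frames=[5,4] (faults so far: 4)
  step 7: ref 5 -> HIT, frames=[5,4] (faults so far: 4)
  step 8: ref 5 -> HIT, frames=[5,4] (faults so far: 4)
  step 9: ref 3 -> FAULT, evict 5, frames=[3,4] (faults so far: 5)
  step 10: ref 5 -> FAULT, evict 4, frames=[3,5] (faults so far: 6)
  step 11: ref 3 -> HIT, frames=[3,5] (faults so far: 6)
  step 12: ref 5 -> HIT, frames=[3,5] (faults so far: 6)
  step 13: ref 3 -> HIT, frames=[3,5] (faults so far: 6)
  step 14: ref 2 -> FAULT, evict 3, frames=[2,5] (faults so far: 7)
  FIFO total faults: 7
--- LRU ---
  step 0: ref 2 -> FAULT, frames=[2,-] (faults so far: 1)
  step 1: ref 2 -> HIT, frames=[2,-] (faults so far: 1)
  step 2: ref 3 -> FAULT, frames=[2,3] (faults so far: 2)
  step 3: ref 5 -> FAULT, evict 2, frames=[5,3] (faults so far: 3)
  step 4: ref 4 -> FAULT, evict 3, frames=[5,4] (faults so far: 4)
  step 5: ref 4 -> HIT, frames=[5,4] (faults so far: 4)
  step 6: ref 4 -> HIT, frames=[5,4] (faults so far: 4)
  step 7: ref 5 -> HIT, frames=[5,4] (faults so far: 4)
  step 8: ref 5 -> HIT, frames=[5,4] (faults so far: 4)
  step 9: ref 3 -> FAULT, evict 4, frames=[5,3] (faults so far: 5)
  step 10: ref 5 -> HIT, frames=[5,3] (faults so far: 5)
  step 11: ref 3 -> HIT, frames=[5,3] (faults so far: 5)
  step 12: ref 5 -> HIT, frames=[5,3] (faults so far: 5)
  step 13: ref 3 -> HIT, frames=[5,3] (faults so far: 5)
  step 14: ref 2 -> FAULT, evict 5, frames=[2,3] (faults so far: 6)
  LRU total faults: 6
--- Optimal ---
  step 0: ref 2 -> FAULT, frames=[2,-] (faults so far: 1)
  step 1: ref 2 -> HIT, frames=[2,-] (faults so far: 1)
  step 2: ref 3 -> FAULT, frames=[2,3] (faults so far: 2)
  step 3: ref 5 -> FAULT, evict 2, frames=[5,3] (faults so far: 3)
  step 4: ref 4 -> FAULT, evict 3, frames=[5,4] (faults so far: 4)
  step 5: ref 4 -> HIT, frames=[5,4] (faults so far: 4)
  step 6: ref 4 -> HIT, frames=[5,4] (faults so far: 4)
  step 7: ref 5 -> HIT, frames=[5,4] (faults so far: 4)
  step 8: ref 5 -> HIT, frames=[5,4] (faults so far: 4)
  step 9: ref 3 -> FAULT, evict 4, frames=[5,3] (faults so far: 5)
  step 10: ref 5 -> HIT, frames=[5,3] (faults so far: 5)
  step 11: ref 3 -> HIT, frames=[5,3] (faults so far: 5)
  step 12: ref 5 -> HIT, frames=[5,3] (faults so far: 5)
  step 13: ref 3 -> HIT, frames=[5,3] (faults so far: 5)
  step 14: ref 2 -> FAULT, evict 3, frames=[5,2] (faults so far: 6)
  Optimal total faults: 6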